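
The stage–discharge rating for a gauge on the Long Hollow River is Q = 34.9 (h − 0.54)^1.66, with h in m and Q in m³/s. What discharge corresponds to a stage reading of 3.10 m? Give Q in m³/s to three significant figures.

Q = 34.9 × (3.10 − 0.54)^1.66 = 34.9 × 2.56^1.66 = 166.2 m³/s

166 m³/s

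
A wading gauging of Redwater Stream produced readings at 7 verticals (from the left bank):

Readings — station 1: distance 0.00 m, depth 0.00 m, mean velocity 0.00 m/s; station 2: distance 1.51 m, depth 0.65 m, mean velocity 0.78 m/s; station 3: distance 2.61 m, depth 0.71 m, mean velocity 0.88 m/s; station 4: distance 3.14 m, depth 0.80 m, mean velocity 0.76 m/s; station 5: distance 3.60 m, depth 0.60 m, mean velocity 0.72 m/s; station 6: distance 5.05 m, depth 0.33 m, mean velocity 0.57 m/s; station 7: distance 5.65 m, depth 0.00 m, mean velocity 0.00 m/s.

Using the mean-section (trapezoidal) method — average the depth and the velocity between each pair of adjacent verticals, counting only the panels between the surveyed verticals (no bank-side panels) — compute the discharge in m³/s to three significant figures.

Panel 1-2: Δb = 1.51 m, d̄ = (0.00+0.65)/2 = 0.325, v̄ = (0.00+0.78)/2 = 0.39 → q = 1.51×0.325×0.39 = 0.1914 m³/s
Panel 2-3: Δb = 1.1 m, d̄ = (0.65+0.71)/2 = 0.68, v̄ = (0.78+0.88)/2 = 0.83 → q = 1.1×0.68×0.83 = 0.6208 m³/s
Panel 3-4: Δb = 0.53 m, d̄ = (0.71+0.80)/2 = 0.755, v̄ = (0.88+0.76)/2 = 0.82 → q = 0.53×0.755×0.82 = 0.3281 m³/s
Panel 4-5: Δb = 0.46 m, d̄ = (0.80+0.60)/2 = 0.7, v̄ = (0.76+0.72)/2 = 0.74 → q = 0.46×0.7×0.74 = 0.2383 m³/s
Panel 5-6: Δb = 1.45 m, d̄ = (0.60+0.33)/2 = 0.465, v̄ = (0.72+0.57)/2 = 0.645 → q = 1.45×0.465×0.645 = 0.4349 m³/s
Panel 6-7: Δb = 0.6 m, d̄ = (0.33+0.00)/2 = 0.165, v̄ = (0.57+0.00)/2 = 0.285 → q = 0.6×0.165×0.285 = 0.02822 m³/s
Q = Σ q = 1.842 m³/s

1.84 m³/s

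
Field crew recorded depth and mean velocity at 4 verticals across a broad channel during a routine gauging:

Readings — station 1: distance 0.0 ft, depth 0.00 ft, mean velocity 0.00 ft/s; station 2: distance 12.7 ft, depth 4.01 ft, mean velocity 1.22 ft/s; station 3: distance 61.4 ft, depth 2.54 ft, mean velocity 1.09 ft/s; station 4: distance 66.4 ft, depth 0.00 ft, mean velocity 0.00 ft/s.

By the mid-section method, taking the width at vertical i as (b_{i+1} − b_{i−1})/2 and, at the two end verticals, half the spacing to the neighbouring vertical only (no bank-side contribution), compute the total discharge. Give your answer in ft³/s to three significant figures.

w_2 = (61.4 − 0.0)/2 = 30.7 ft; q_2 = 1.22 × 4.01 × 30.7 = 150.2 ft³/s
w_3 = (66.4 − 12.7)/2 = 26.85 ft; q_3 = 1.09 × 2.54 × 26.85 = 74.34 ft³/s
Stations 1, 4 contribute zero (depth or velocity is 0).
Q = Σ qᵢ = 224.5 ft³/s

225 ft³/s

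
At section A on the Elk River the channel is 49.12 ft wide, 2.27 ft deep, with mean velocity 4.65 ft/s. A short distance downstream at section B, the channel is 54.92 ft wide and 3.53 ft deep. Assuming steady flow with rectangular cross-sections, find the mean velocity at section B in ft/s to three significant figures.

2.67 ft/s

Q = A₁V₁ = (49.12×2.27) × 4.65 = 518.5 ft³/s
A₂ = 54.92 × 3.53 = 193.9 ft²
V₂ = Q/A₂ = 518.5/193.9 = 2.674 ft/s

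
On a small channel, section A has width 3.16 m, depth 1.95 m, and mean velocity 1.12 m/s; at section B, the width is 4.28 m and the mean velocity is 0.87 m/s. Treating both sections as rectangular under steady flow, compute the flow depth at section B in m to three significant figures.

Q = A₁V₁ = (3.16×1.95) × 1.12 = 6.901 m³/s
d₂ = Q/(b₂ V₂) = 6.901/(4.28×0.87) = 1.853 m

1.85 m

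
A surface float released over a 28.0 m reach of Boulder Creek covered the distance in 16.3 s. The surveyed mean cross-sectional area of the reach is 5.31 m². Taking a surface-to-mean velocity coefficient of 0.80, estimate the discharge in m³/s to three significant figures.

v_surface = L / t̄ = 28.0 / 16.3 = 1.718 m/s
v_mean = 0.80 × 1.718 = 1.374 m/s
Q = A × v_mean = 5.31 × 1.374 = 7.297 m³/s

7.30 m³/s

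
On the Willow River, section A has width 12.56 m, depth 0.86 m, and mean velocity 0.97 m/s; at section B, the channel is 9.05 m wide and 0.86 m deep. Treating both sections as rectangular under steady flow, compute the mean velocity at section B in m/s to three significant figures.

1.35 m/s

Q = A₁V₁ = (12.56×0.86) × 0.97 = 10.48 m³/s
A₂ = 9.05 × 0.86 = 7.783 m²
V₂ = Q/A₂ = 10.48/7.783 = 1.346 m/s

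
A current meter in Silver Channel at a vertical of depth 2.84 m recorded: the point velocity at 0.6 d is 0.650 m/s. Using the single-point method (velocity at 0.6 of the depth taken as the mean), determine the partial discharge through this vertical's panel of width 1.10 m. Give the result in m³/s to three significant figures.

2.03 m³/s

v̄ = v₀.₆ = 0.650 m/s
q = v̄ × d × w = 0.6500 × 2.84 × 1.10 = 2.031 m³/s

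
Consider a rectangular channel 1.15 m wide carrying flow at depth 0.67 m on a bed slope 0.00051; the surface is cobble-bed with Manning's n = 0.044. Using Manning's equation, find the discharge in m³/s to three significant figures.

0.181 m³/s

A = b·y = 1.15 × 0.67 = 0.7705 m²
P = b + 2y = 1.15 + 2×0.67 = 2.490 m
R = A/P = 0.7705/2.490 = 0.3094 m
Q = (1/n)·A·R^(2/3)·S^(1/2) = (1/0.044) × 0.7705 × 0.3094^(2/3) × 0.00051^(1/2) = 0.1809 m³/s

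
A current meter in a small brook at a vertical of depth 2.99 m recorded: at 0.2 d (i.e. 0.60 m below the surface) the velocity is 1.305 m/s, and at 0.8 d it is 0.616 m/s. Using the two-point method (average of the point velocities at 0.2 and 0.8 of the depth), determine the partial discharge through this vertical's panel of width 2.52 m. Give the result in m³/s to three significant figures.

v̄ = (1.305 + 0.616) / 2 = 0.9605 m/s
q = v̄ × d × w = 0.9605 × 2.99 × 2.52 = 7.237 m³/s

7.24 m³/s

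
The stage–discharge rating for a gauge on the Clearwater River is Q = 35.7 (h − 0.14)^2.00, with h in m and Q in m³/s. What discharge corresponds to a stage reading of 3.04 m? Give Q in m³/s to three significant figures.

Q = 35.7 × (3.04 − 0.14)^2.00 = 35.7 × 2.9^2.00 = 300.2 m³/s

300 m³/s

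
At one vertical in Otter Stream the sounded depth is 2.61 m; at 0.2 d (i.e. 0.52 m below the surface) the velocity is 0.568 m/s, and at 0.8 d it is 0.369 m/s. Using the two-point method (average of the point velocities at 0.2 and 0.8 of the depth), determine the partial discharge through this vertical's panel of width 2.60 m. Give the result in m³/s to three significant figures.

v̄ = (0.568 + 0.369) / 2 = 0.4685 m/s
q = v̄ × d × w = 0.4685 × 2.61 × 2.60 = 3.179 m³/s

3.18 m³/s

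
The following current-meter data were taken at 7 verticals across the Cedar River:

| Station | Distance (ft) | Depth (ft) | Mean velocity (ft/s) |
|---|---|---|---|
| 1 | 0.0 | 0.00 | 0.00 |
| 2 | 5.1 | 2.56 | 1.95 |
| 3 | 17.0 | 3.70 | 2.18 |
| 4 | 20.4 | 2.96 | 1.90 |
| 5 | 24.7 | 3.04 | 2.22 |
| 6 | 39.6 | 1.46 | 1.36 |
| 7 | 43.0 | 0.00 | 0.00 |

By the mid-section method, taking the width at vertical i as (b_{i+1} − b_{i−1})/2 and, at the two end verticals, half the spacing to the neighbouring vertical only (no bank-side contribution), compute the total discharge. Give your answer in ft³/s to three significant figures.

w_2 = (17.0 − 0.0)/2 = 8.5 ft; q_2 = 1.95 × 2.56 × 8.5 = 42.43 ft³/s
w_3 = (20.4 − 5.1)/2 = 7.65 ft; q_3 = 2.18 × 3.70 × 7.65 = 61.70 ft³/s
w_4 = (24.7 − 17.0)/2 = 3.85 ft; q_4 = 1.90 × 2.96 × 3.85 = 21.65 ft³/s
w_5 = (39.6 − 20.4)/2 = 9.6 ft; q_5 = 2.22 × 3.04 × 9.6 = 64.79 ft³/s
w_6 = (43.0 − 24.7)/2 = 9.15 ft; q_6 = 1.36 × 1.46 × 9.15 = 18.17 ft³/s
Stations 1, 7 contribute zero (depth or velocity is 0).
Q = Σ qᵢ = 208.7 ft³/s

209 ft³/s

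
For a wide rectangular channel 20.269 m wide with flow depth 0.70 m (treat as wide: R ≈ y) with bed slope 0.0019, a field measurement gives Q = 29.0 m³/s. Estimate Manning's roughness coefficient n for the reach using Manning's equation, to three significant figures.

A = b·y = 20.269 × 0.70 = 14.19 m²
Wide channel: R ≈ y = 0.70 m
n = (1/Q)·A·R^(2/3)·S^(1/2) = (1/29.0) × 14.19 × 0.7884 × 0.04359 = 0.01681

0.0168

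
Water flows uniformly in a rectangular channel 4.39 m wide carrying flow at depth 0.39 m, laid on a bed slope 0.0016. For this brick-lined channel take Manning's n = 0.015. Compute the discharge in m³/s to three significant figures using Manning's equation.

A = b·y = 4.39 × 0.39 = 1.712 m²
P = b + 2y = 4.39 + 2×0.39 = 5.170 m
R = A/P = 1.712/5.170 = 0.3312 m
Q = (1/n)·A·R^(2/3)·S^(1/2) = (1/0.015) × 1.712 × 0.3312^(2/3) × 0.0016^(1/2) = 2.185 m³/s

2.19 m³/s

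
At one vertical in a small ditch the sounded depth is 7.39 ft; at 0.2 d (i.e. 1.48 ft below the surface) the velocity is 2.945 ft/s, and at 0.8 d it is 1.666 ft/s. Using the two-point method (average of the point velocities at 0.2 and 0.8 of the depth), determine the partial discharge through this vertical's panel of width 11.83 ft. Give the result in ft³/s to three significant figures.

202 ft³/s

v̄ = (2.945 + 1.666) / 2 = 2.306 ft/s
q = v̄ × d × w = 2.306 × 7.39 × 11.83 = 201.6 ft³/s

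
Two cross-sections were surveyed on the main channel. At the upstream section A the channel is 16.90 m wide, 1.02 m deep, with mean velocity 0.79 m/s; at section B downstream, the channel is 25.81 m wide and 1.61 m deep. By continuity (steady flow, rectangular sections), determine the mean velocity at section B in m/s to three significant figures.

Q = A₁V₁ = (16.90×1.02) × 0.79 = 13.62 m³/s
A₂ = 25.81 × 1.61 = 41.55 m²
V₂ = Q/A₂ = 13.62/41.55 = 0.3277 m/s

0.328 m/s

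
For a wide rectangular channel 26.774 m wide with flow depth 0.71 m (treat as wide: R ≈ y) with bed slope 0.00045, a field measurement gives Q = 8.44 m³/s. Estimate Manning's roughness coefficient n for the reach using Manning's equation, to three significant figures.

A = b·y = 26.774 × 0.71 = 19.01 m²
Wide channel: R ≈ y = 0.71 m
n = (1/Q)·A·R^(2/3)·S^(1/2) = (1/8.44) × 19.01 × 0.7959 × 0.02121 = 0.03803

0.0380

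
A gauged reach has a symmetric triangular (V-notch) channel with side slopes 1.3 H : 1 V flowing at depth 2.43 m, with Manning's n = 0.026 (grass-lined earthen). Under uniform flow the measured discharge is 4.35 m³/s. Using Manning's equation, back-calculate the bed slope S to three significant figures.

0.000228

A = z·y² = 1.3×2.43² = 7.676 m²
P = 2y√(1+z²) = 2×2.43×√(1+1.3²) = 7.971 m
R = A/P = 7.676/7.971 = 0.9630 m
S = (Q·n / (1·A·R^(2/3)))² = (4.35×0.026 / (1×7.676×0.9752))² = 0.0002283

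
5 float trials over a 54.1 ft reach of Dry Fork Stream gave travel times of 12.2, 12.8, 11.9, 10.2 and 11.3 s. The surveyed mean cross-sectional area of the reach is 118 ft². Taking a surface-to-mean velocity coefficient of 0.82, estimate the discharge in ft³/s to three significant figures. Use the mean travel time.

t̄ = (12.2 + 12.8 + 11.9 + 10.2 + 11.3) / 5 = 11.68 s
v_surface = L / t̄ = 54.1 / 11.68 = 4.632 ft/s
v_mean = 0.82 × 4.632 = 3.798 ft/s
Q = A × v_mean = 118 × 3.798 = 448.2 ft³/s

448 ft³/s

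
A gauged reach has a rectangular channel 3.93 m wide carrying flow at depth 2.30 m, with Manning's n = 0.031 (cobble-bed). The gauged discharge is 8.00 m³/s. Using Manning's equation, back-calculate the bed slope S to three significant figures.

A = b·y = 3.93 × 2.30 = 9.039 m²
P = b + 2y = 3.93 + 2×2.30 = 8.530 m
R = A/P = 9.039/8.530 = 1.060 m
S = (Q·n / (1·A·R^(2/3)))² = (8.00×0.031 / (1×9.039×1.039))² = 0.0006968

0.000697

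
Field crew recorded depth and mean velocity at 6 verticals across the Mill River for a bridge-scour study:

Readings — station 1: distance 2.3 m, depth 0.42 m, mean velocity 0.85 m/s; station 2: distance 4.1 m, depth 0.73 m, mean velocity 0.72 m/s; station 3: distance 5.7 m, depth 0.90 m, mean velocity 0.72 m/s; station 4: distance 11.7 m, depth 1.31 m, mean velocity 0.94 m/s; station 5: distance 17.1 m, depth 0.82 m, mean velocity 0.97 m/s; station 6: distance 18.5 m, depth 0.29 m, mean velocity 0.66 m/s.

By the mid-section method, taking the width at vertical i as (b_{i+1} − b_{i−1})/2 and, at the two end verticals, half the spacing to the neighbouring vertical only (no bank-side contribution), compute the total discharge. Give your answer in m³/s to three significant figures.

w_1 = (4.1 − 2.3)/2 = 0.9 m; q_1 = 0.85 × 0.42 × 0.9 = 0.3213 m³/s
w_2 = (5.7 − 2.3)/2 = 1.7 m; q_2 = 0.72 × 0.73 × 1.7 = 0.8935 m³/s
w_3 = (11.7 − 4.1)/2 = 3.8 m; q_3 = 0.72 × 0.90 × 3.8 = 2.462 m³/s
w_4 = (17.1 − 5.7)/2 = 5.7 m; q_4 = 0.94 × 1.31 × 5.7 = 7.019 m³/s
w_5 = (18.5 − 11.7)/2 = 3.4 m; q_5 = 0.97 × 0.82 × 3.4 = 2.704 m³/s
w_6 = (18.5 − 17.1)/2 = 0.7 m; q_6 = 0.66 × 0.29 × 0.7 = 0.1340 m³/s
Q = Σ qᵢ = 13.53 m³/s

13.5 m³/s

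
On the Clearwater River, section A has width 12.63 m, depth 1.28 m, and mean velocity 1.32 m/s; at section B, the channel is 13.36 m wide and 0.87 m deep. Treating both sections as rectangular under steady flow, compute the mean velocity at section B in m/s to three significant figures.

Q = A₁V₁ = (12.63×1.28) × 1.32 = 21.34 m³/s
A₂ = 13.36 × 0.87 = 11.62 m²
V₂ = Q/A₂ = 21.34/11.62 = 1.836 m/s

1.84 m/s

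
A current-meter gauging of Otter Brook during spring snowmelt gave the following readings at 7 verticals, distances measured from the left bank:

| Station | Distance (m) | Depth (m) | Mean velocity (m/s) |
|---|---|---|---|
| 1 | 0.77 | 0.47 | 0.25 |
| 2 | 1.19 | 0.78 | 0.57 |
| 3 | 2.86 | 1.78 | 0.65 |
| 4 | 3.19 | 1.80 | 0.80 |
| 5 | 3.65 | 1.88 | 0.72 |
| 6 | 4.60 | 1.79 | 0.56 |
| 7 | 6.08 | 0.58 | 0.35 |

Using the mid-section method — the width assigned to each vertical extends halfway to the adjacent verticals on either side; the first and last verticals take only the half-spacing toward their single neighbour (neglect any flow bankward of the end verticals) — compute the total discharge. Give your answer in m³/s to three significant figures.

4.54 m³/s

w_1 = (1.19 − 0.77)/2 = 0.21 m; q_1 = 0.25 × 0.47 × 0.21 = 0.02468 m³/s
w_2 = (2.86 − 0.77)/2 = 1.045 m; q_2 = 0.57 × 0.78 × 1.045 = 0.4646 m³/s
w_3 = (3.19 − 1.19)/2 = 1 m; q_3 = 0.65 × 1.78 × 1 = 1.157 m³/s
w_4 = (3.65 − 2.86)/2 = 0.395 m; q_4 = 0.80 × 1.80 × 0.395 = 0.5688 m³/s
w_5 = (4.60 − 3.19)/2 = 0.705 m; q_5 = 0.72 × 1.88 × 0.705 = 0.9543 m³/s
w_6 = (6.08 − 3.65)/2 = 1.215 m; q_6 = 0.56 × 1.79 × 1.215 = 1.218 m³/s
w_7 = (6.08 − 4.60)/2 = 0.74 m; q_7 = 0.35 × 0.58 × 0.74 = 0.1502 m³/s
Q = Σ qᵢ = 4.538 m³/s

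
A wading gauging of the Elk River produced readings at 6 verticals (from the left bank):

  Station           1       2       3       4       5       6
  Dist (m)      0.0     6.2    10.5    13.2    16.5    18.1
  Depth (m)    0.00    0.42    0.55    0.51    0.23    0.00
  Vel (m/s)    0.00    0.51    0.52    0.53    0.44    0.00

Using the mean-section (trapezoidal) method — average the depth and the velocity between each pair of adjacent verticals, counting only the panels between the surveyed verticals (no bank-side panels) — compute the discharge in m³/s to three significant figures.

Panel 1-2: Δb = 6.2 m, d̄ = (0.00+0.42)/2 = 0.21, v̄ = (0.00+0.51)/2 = 0.255 → q = 6.2×0.21×0.255 = 0.3320 m³/s
Panel 2-3: Δb = 4.3 m, d̄ = (0.42+0.55)/2 = 0.485, v̄ = (0.51+0.52)/2 = 0.515 → q = 4.3×0.485×0.515 = 1.074 m³/s
Panel 3-4: Δb = 2.7 m, d̄ = (0.55+0.51)/2 = 0.53, v̄ = (0.52+0.53)/2 = 0.525 → q = 2.7×0.53×0.525 = 0.7513 m³/s
Panel 4-5: Δb = 3.3 m, d̄ = (0.51+0.23)/2 = 0.37, v̄ = (0.53+0.44)/2 = 0.485 → q = 3.3×0.37×0.485 = 0.5922 m³/s
Panel 5-6: Δb = 1.6 m, d̄ = (0.23+0.00)/2 = 0.115, v̄ = (0.44+0.00)/2 = 0.22 → q = 1.6×0.115×0.22 = 0.04048 m³/s
Q = Σ q = 2.790 m³/s

2.79 m³/s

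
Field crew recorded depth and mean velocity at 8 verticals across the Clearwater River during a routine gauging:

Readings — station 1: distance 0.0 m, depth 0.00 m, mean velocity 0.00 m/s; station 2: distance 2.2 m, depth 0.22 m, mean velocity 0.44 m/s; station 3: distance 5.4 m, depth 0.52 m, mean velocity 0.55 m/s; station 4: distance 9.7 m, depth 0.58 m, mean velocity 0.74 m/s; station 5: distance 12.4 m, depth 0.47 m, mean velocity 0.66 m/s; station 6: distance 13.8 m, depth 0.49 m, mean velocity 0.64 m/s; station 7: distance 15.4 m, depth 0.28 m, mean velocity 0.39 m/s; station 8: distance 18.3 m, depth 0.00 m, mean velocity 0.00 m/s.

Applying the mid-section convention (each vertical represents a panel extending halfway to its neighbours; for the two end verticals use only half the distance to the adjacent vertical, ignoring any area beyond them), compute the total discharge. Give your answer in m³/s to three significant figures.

w_2 = (5.4 − 0.0)/2 = 2.7 m; q_2 = 0.44 × 0.22 × 2.7 = 0.2614 m³/s
w_3 = (9.7 − 2.2)/2 = 3.75 m; q_3 = 0.55 × 0.52 × 3.75 = 1.073 m³/s
w_4 = (12.4 − 5.4)/2 = 3.5 m; q_4 = 0.74 × 0.58 × 3.5 = 1.502 m³/s
w_5 = (13.8 − 9.7)/2 = 2.05 m; q_5 = 0.66 × 0.47 × 2.05 = 0.6359 m³/s
w_6 = (15.4 − 12.4)/2 = 1.5 m; q_6 = 0.64 × 0.49 × 1.5 = 0.4704 m³/s
w_7 = (18.3 − 13.8)/2 = 2.25 m; q_7 = 0.39 × 0.28 × 2.25 = 0.2457 m³/s
Stations 1, 8 contribute zero (depth or velocity is 0).
Q = Σ qᵢ = 4.188 m³/s

4.19 m³/s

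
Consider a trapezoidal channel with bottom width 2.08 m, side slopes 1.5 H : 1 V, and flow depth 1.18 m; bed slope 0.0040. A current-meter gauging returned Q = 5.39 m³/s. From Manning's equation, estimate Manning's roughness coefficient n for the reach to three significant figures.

0.0427

A = (b + z·y)·y = (2.08 + 1.5×1.18)×1.18 = 4.543 m²
P = b + 2y√(1+z²) = 2.08 + 2×1.18×√(1+1.5²) = 6.335 m
R = A/P = 4.543/6.335 = 0.7172 m
n = (1/Q)·A·R^(2/3)·S^(1/2) = (1/5.39) × 4.543 × 0.8012 × 0.06325 = 0.04271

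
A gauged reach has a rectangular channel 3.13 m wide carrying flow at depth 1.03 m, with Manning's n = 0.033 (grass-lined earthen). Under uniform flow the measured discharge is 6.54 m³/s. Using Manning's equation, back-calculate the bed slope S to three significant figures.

A = b·y = 3.13 × 1.03 = 3.224 m²
P = b + 2y = 3.13 + 2×1.03 = 5.190 m
R = A/P = 3.224/5.190 = 0.6212 m
S = (Q·n / (1·A·R^(2/3)))² = (6.54×0.033 / (1×3.224×0.7280))² = 0.008455

0.00846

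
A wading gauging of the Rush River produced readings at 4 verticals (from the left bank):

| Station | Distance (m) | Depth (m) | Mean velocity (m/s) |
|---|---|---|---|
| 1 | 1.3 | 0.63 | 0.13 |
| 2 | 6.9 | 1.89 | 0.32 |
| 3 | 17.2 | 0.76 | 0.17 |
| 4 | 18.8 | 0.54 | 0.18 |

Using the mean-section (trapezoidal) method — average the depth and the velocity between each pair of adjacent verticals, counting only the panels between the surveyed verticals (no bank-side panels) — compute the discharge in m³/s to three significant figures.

5.11 m³/s

Panel 1-2: Δb = 5.6 m, d̄ = (0.63+1.89)/2 = 1.26, v̄ = (0.13+0.32)/2 = 0.225 → q = 5.6×1.26×0.225 = 1.588 m³/s
Panel 2-3: Δb = 10.3 m, d̄ = (1.89+0.76)/2 = 1.325, v̄ = (0.32+0.17)/2 = 0.245 → q = 10.3×1.325×0.245 = 3.344 m³/s
Panel 3-4: Δb = 1.6 m, d̄ = (0.76+0.54)/2 = 0.65, v̄ = (0.17+0.18)/2 = 0.175 → q = 1.6×0.65×0.175 = 0.1820 m³/s
Q = Σ q = 5.113 m³/s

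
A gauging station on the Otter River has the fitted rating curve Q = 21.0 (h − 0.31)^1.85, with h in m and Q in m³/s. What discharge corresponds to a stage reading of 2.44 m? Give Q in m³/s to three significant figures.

Q = 21.0 × (2.44 − 0.31)^1.85 = 21.0 × 2.13^1.85 = 85.06 m³/s

85.1 m³/s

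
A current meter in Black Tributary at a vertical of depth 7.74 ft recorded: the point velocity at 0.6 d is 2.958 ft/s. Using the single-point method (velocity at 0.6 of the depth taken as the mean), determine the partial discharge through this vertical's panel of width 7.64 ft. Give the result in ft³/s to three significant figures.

175 ft³/s

v̄ = v₀.₆ = 2.958 ft/s
q = v̄ × d × w = 2.958 × 7.74 × 7.64 = 174.9 ft³/s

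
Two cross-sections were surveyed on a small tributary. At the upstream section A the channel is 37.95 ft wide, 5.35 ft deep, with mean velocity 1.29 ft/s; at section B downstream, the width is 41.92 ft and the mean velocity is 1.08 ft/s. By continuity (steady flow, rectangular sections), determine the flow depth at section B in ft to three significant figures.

5.79 ft

Q = A₁V₁ = (37.95×5.35) × 1.29 = 261.9 ft³/s
d₂ = Q/(b₂ V₂) = 261.9/(41.92×1.08) = 5.785 ft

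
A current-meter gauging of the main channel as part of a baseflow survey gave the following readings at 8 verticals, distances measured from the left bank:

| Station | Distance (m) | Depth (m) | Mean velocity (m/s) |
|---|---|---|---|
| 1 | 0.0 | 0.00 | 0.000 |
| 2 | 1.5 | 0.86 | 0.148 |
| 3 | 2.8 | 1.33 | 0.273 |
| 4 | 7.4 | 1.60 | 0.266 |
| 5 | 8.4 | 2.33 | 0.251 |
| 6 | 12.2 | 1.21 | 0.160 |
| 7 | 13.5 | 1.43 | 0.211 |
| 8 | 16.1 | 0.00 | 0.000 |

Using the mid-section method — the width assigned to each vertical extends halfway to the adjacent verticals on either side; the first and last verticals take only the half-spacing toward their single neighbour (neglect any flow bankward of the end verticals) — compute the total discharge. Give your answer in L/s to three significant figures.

w_2 = (2.8 − 0.0)/2 = 1.4 m; q_2 = 0.148 × 0.86 × 1.4 = 0.1782 m³/s
w_3 = (7.4 − 1.5)/2 = 2.95 m; q_3 = 0.273 × 1.33 × 2.95 = 1.071 m³/s
w_4 = (8.4 − 2.8)/2 = 2.8 m; q_4 = 0.266 × 1.60 × 2.8 = 1.192 m³/s
w_5 = (12.2 − 7.4)/2 = 2.4 m; q_5 = 0.251 × 2.33 × 2.4 = 1.404 m³/s
w_6 = (13.5 − 8.4)/2 = 2.55 m; q_6 = 0.160 × 1.21 × 2.55 = 0.4937 m³/s
w_7 = (16.1 − 12.2)/2 = 1.95 m; q_7 = 0.211 × 1.43 × 1.95 = 0.5884 m³/s
Stations 1, 8 contribute zero (depth or velocity is 0).
Q = Σ qᵢ = 4.927 m³/s
= 4.927 × 1000 = 4927 L/s

4930 L/s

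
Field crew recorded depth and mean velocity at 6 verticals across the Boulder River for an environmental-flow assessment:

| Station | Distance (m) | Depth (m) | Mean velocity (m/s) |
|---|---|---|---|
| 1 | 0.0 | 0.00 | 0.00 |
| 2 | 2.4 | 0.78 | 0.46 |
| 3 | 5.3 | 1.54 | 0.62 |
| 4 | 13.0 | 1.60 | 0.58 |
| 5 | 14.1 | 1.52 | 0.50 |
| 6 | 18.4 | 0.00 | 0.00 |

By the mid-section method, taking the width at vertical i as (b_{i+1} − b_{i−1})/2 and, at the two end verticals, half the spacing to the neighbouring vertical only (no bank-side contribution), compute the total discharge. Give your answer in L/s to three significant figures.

w_2 = (5.3 − 0.0)/2 = 2.65 m; q_2 = 0.46 × 0.78 × 2.65 = 0.9508 m³/s
w_3 = (13.0 − 2.4)/2 = 5.3 m; q_3 = 0.62 × 1.54 × 5.3 = 5.060 m³/s
w_4 = (14.1 − 5.3)/2 = 4.4 m; q_4 = 0.58 × 1.60 × 4.4 = 4.083 m³/s
w_5 = (18.4 − 13.0)/2 = 2.7 m; q_5 = 0.50 × 1.52 × 2.7 = 2.052 m³/s
Stations 1, 6 contribute zero (depth or velocity is 0).
Q = Σ qᵢ = 12.15 m³/s
= 12.15 × 1000 = 12150 L/s

12100 L/s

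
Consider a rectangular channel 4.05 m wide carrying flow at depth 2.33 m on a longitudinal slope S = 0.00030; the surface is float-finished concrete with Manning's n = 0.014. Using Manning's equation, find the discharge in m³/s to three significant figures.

A = b·y = 4.05 × 2.33 = 9.437 m²
P = b + 2y = 4.05 + 2×2.33 = 8.710 m
R = A/P = 9.437/8.710 = 1.083 m
Q = (1/n)·A·R^(2/3)·S^(1/2) = (1/0.014) × 9.437 × 1.083^(2/3) × 0.00030^(1/2) = 12.32 m³/s

12.3 m³/s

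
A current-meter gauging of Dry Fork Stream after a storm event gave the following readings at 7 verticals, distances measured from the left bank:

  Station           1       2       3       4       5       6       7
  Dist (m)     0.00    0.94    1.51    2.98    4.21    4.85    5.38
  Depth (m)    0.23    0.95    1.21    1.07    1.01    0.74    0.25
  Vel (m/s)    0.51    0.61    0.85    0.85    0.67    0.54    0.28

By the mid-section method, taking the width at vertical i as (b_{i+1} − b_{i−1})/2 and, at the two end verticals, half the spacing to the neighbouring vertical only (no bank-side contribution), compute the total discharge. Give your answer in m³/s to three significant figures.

w_1 = (0.94 − 0.00)/2 = 0.47 m; q_1 = 0.51 × 0.23 × 0.47 = 0.05513 m³/s
w_2 = (1.51 − 0.00)/2 = 0.755 m; q_2 = 0.61 × 0.95 × 0.755 = 0.4375 m³/s
w_3 = (2.98 − 0.94)/2 = 1.02 m; q_3 = 0.85 × 1.21 × 1.02 = 1.049 m³/s
w_4 = (4.21 − 1.51)/2 = 1.35 m; q_4 = 0.85 × 1.07 × 1.35 = 1.228 m³/s
w_5 = (4.85 − 2.98)/2 = 0.935 m; q_5 = 0.67 × 1.01 × 0.935 = 0.6327 m³/s
w_6 = (5.38 − 4.21)/2 = 0.585 m; q_6 = 0.54 × 0.74 × 0.585 = 0.2338 m³/s
w_7 = (5.38 − 4.85)/2 = 0.265 m; q_7 = 0.28 × 0.25 × 0.265 = 0.01855 m³/s
Q = Σ qᵢ = 3.655 m³/s

3.65 m³/s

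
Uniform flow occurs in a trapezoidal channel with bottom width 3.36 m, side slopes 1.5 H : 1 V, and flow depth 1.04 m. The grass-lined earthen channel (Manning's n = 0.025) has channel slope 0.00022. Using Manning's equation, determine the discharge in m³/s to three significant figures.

2.44 m³/s

A = (b + z·y)·y = (3.36 + 1.5×1.04)×1.04 = 5.117 m²
P = b + 2y√(1+z²) = 3.36 + 2×1.04×√(1+1.5²) = 7.110 m
R = A/P = 5.117/7.110 = 0.7197 m
Q = (1/n)·A·R^(2/3)·S^(1/2) = (1/0.025) × 5.117 × 0.7197^(2/3) × 0.00022^(1/2) = 2.438 m³/s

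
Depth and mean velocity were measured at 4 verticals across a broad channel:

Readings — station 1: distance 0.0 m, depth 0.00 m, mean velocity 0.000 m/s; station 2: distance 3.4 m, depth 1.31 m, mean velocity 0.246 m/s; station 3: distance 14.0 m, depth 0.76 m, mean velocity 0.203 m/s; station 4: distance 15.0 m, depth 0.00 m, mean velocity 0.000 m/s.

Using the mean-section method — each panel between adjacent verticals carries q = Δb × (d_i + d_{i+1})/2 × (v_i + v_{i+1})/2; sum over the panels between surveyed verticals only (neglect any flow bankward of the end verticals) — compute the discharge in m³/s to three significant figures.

2.78 m³/s

Panel 1-2: Δb = 3.4 m, d̄ = (0.00+1.31)/2 = 0.655, v̄ = (0.000+0.246)/2 = 0.123 → q = 3.4×0.655×0.123 = 0.2739 m³/s
Panel 2-3: Δb = 10.6 m, d̄ = (1.31+0.76)/2 = 1.035, v̄ = (0.246+0.203)/2 = 0.2245 → q = 10.6×1.035×0.2245 = 2.463 m³/s
Panel 3-4: Δb = 1 m, d̄ = (0.76+0.00)/2 = 0.38, v̄ = (0.203+0.000)/2 = 0.1015 → q = 1×0.38×0.1015 = 0.03857 m³/s
Q = Σ q = 2.775 m³/s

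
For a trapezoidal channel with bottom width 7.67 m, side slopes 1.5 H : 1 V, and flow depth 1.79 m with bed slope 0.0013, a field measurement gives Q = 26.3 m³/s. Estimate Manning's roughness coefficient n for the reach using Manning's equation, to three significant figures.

0.0305

A = (b + z·y)·y = (7.67 + 1.5×1.79)×1.79 = 18.54 m²
P = b + 2y√(1+z²) = 7.67 + 2×1.79×√(1+1.5²) = 14.12 m
R = A/P = 18.54/14.12 = 1.312 m
n = (1/Q)·A·R^(2/3)·S^(1/2) = (1/26.3) × 18.54 × 1.199 × 0.03606 = 0.03046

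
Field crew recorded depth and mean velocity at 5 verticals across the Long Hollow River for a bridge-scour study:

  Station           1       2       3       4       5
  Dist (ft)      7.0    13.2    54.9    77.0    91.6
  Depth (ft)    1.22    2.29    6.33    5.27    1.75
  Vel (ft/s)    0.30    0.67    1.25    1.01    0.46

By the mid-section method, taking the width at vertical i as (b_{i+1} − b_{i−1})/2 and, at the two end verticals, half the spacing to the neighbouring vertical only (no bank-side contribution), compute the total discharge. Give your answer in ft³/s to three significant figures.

w_1 = (13.2 − 7.0)/2 = 3.1 ft; q_1 = 0.30 × 1.22 × 3.1 = 1.135 ft³/s
w_2 = (54.9 − 7.0)/2 = 23.95 ft; q_2 = 0.67 × 2.29 × 23.95 = 36.75 ft³/s
w_3 = (77.0 − 13.2)/2 = 31.9 ft; q_3 = 1.25 × 6.33 × 31.9 = 252.4 ft³/s
w_4 = (91.6 − 54.9)/2 = 18.35 ft; q_4 = 1.01 × 5.27 × 18.35 = 97.67 ft³/s
w_5 = (91.6 − 77.0)/2 = 7.3 ft; q_5 = 0.46 × 1.75 × 7.3 = 5.877 ft³/s
Q = Σ qᵢ = 393.8 ft³/s

394 ft³/s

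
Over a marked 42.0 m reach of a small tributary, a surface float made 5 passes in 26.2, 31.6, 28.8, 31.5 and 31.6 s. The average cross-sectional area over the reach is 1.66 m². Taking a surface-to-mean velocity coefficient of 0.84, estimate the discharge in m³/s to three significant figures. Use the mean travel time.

t̄ = (26.2 + 31.6 + 28.8 + 31.5 + 31.6) / 5 = 29.94 s
v_surface = L / t̄ = 42.0 / 29.94 = 1.403 m/s
v_mean = 0.84 × 1.403 = 1.178 m/s
Q = A × v_mean = 1.66 × 1.178 = 1.956 m³/s

1.96 m³/s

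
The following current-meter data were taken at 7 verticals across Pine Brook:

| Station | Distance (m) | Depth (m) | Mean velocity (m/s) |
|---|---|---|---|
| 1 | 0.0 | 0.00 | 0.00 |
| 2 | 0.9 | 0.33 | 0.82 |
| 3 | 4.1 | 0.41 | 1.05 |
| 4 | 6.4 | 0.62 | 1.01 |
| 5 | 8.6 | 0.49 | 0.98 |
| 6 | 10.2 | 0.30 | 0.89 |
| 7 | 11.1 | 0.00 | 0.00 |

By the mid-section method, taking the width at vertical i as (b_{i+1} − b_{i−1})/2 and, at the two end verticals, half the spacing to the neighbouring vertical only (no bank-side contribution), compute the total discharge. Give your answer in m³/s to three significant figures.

4.39 m³/s

w_2 = (4.1 − 0.0)/2 = 2.05 m; q_2 = 0.82 × 0.33 × 2.05 = 0.5547 m³/s
w_3 = (6.4 − 0.9)/2 = 2.75 m; q_3 = 1.05 × 0.41 × 2.75 = 1.184 m³/s
w_4 = (8.6 − 4.1)/2 = 2.25 m; q_4 = 1.01 × 0.62 × 2.25 = 1.409 m³/s
w_5 = (10.2 − 6.4)/2 = 1.9 m; q_5 = 0.98 × 0.49 × 1.9 = 0.9124 m³/s
w_6 = (11.1 − 8.6)/2 = 1.25 m; q_6 = 0.89 × 0.30 × 1.25 = 0.3338 m³/s
Stations 1, 7 contribute zero (depth or velocity is 0).
Q = Σ qᵢ = 4.394 m³/s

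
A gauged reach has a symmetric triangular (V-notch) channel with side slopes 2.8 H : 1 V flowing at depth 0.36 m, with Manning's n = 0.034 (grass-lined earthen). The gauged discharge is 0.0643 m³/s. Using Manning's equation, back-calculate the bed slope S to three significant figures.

A = z·y² = 2.8×0.36² = 0.3629 m²
P = 2y√(1+z²) = 2×0.36×√(1+2.8²) = 2.141 m
R = A/P = 0.3629/2.141 = 0.1695 m
S = (Q·n / (1·A·R^(2/3)))² = (0.0643×0.034 / (1×0.3629×0.3063))² = 0.0003869

0.000387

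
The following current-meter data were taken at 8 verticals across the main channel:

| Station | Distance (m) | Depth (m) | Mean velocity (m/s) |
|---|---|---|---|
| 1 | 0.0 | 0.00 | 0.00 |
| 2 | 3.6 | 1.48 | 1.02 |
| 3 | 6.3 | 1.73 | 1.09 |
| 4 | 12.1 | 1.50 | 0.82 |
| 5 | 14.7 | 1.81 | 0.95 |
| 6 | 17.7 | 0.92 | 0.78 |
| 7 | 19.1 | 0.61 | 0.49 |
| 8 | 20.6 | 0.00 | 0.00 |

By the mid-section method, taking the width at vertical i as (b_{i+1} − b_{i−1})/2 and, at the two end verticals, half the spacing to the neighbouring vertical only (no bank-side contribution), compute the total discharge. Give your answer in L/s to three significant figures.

w_2 = (6.3 − 0.0)/2 = 3.15 m; q_2 = 1.02 × 1.48 × 3.15 = 4.755 m³/s
w_3 = (12.1 − 3.6)/2 = 4.25 m; q_3 = 1.09 × 1.73 × 4.25 = 8.014 m³/s
w_4 = (14.7 − 6.3)/2 = 4.2 m; q_4 = 0.82 × 1.50 × 4.2 = 5.166 m³/s
w_5 = (17.7 − 12.1)/2 = 2.8 m; q_5 = 0.95 × 1.81 × 2.8 = 4.815 m³/s
w_6 = (19.1 − 14.7)/2 = 2.2 m; q_6 = 0.78 × 0.92 × 2.2 = 1.579 m³/s
w_7 = (20.6 − 17.7)/2 = 1.45 m; q_7 = 0.49 × 0.61 × 1.45 = 0.4334 m³/s
Stations 1, 8 contribute zero (depth or velocity is 0).
Q = Σ qᵢ = 24.76 m³/s
= 24.76 × 1000 = 24760 L/s

24800 L/s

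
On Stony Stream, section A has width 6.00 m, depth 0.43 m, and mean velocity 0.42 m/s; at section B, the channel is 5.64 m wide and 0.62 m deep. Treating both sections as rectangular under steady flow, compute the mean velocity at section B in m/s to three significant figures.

Q = A₁V₁ = (6.00×0.43) × 0.42 = 1.084 m³/s
A₂ = 5.64 × 0.62 = 3.497 m²
V₂ = Q/A₂ = 1.084/3.497 = 0.3099 m/s

0.310 m/s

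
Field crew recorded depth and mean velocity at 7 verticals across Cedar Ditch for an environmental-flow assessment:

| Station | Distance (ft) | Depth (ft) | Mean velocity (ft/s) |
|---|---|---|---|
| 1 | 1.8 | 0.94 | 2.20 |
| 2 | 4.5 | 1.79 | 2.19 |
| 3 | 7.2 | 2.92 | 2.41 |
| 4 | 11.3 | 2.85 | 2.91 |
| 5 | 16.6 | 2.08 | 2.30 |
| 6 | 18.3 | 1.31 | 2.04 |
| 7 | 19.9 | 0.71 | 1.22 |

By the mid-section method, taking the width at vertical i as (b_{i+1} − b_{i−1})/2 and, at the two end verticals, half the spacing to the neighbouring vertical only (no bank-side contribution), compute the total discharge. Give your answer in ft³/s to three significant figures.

w_1 = (4.5 − 1.8)/2 = 1.35 ft; q_1 = 2.20 × 0.94 × 1.35 = 2.792 ft³/s
w_2 = (7.2 − 1.8)/2 = 2.7 ft; q_2 = 2.19 × 1.79 × 2.7 = 10.58 ft³/s
w_3 = (11.3 − 4.5)/2 = 3.4 ft; q_3 = 2.41 × 2.92 × 3.4 = 23.93 ft³/s
w_4 = (16.6 − 7.2)/2 = 4.7 ft; q_4 = 2.91 × 2.85 × 4.7 = 38.98 ft³/s
w_5 = (18.3 − 11.3)/2 = 3.5 ft; q_5 = 2.30 × 2.08 × 3.5 = 16.74 ft³/s
w_6 = (19.9 − 16.6)/2 = 1.65 ft; q_6 = 2.04 × 1.31 × 1.65 = 4.409 ft³/s
w_7 = (19.9 − 18.3)/2 = 0.8 ft; q_7 = 1.22 × 0.71 × 0.8 = 0.6930 ft³/s
Q = Σ qᵢ = 98.13 ft³/s

98.1 ft³/s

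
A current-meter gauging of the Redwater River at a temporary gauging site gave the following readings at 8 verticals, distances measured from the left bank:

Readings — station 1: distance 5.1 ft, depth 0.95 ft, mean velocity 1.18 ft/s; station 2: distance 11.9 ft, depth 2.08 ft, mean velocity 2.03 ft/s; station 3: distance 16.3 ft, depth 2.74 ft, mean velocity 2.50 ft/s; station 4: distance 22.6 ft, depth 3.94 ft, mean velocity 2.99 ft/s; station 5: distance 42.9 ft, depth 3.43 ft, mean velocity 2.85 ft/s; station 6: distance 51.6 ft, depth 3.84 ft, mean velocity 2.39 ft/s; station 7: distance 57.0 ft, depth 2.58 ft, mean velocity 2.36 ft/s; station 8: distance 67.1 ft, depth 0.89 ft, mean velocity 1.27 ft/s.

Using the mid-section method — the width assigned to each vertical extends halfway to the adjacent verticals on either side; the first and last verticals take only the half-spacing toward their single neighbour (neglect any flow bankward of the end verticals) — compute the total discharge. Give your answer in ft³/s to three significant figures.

w_1 = (11.9 − 5.1)/2 = 3.4 ft; q_1 = 1.18 × 0.95 × 3.4 = 3.811 ft³/s
w_2 = (16.3 − 5.1)/2 = 5.6 ft; q_2 = 2.03 × 2.08 × 5.6 = 23.65 ft³/s
w_3 = (22.6 − 11.9)/2 = 5.35 ft; q_3 = 2.50 × 2.74 × 5.35 = 36.65 ft³/s
w_4 = (42.9 − 16.3)/2 = 13.3 ft; q_4 = 2.99 × 3.94 × 13.3 = 156.7 ft³/s
w_5 = (51.6 − 22.6)/2 = 14.5 ft; q_5 = 2.85 × 3.43 × 14.5 = 141.7 ft³/s
w_6 = (57.0 − 42.9)/2 = 7.05 ft; q_6 = 2.39 × 3.84 × 7.05 = 64.70 ft³/s
w_7 = (67.1 − 51.6)/2 = 7.75 ft; q_7 = 2.36 × 2.58 × 7.75 = 47.19 ft³/s
w_8 = (67.1 − 57.0)/2 = 5.05 ft; q_8 = 1.27 × 0.89 × 5.05 = 5.708 ft³/s
Q = Σ qᵢ = 480.1 ft³/s

480 ft³/s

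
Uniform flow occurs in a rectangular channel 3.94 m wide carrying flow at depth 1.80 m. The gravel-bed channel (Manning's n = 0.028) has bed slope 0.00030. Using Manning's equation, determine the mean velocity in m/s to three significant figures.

0.594 m/s

A = b·y = 3.94 × 1.80 = 7.092 m²
P = b + 2y = 3.94 + 2×1.80 = 7.540 m
R = A/P = 7.092/7.540 = 0.9406 m
Q = (1/n)·A·R^(2/3)·S^(1/2) = (1/0.028) × 7.092 × 0.9406^(2/3) × 0.00030^(1/2) = 4.211 m³/s
V = Q/A = 4.211/7.092 = 0.5938 m/s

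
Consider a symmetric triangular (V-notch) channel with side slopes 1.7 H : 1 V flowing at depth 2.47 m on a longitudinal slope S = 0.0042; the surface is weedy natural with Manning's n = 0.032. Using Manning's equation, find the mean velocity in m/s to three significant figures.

A = z·y² = 1.7×2.47² = 10.37 m²
P = 2y√(1+z²) = 2×2.47×√(1+1.7²) = 9.743 m
R = A/P = 10.37/9.743 = 1.064 m
Q = (1/n)·A·R^(2/3)·S^(1/2) = (1/0.032) × 10.37 × 1.064^(2/3) × 0.0042^(1/2) = 21.90 m³/s
V = Q/A = 21.90/10.37 = 2.111 m/s

2.11 m/s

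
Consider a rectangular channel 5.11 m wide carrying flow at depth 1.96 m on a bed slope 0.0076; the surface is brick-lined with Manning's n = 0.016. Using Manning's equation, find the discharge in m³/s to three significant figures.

A = b·y = 5.11 × 1.96 = 10.02 m²
P = b + 2y = 5.11 + 2×1.96 = 9.030 m
R = A/P = 10.02/9.030 = 1.109 m
Q = (1/n)·A·R^(2/3)·S^(1/2) = (1/0.016) × 10.02 × 1.109^(2/3) × 0.0076^(1/2) = 58.47 m³/s

58.5 m³/s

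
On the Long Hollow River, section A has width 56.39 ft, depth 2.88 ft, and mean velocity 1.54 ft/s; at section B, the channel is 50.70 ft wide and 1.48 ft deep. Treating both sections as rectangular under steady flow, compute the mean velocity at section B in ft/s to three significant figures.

3.33 ft/s

Q = A₁V₁ = (56.39×2.88) × 1.54 = 250.1 ft³/s
A₂ = 50.70 × 1.48 = 75.04 ft²
V₂ = Q/A₂ = 250.1/75.04 = 3.333 ft/s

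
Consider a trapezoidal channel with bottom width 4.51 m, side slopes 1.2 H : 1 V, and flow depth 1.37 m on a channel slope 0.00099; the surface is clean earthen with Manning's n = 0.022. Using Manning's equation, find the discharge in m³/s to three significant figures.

A = (b + z·y)·y = (4.51 + 1.2×1.37)×1.37 = 8.431 m²
P = b + 2y√(1+z²) = 4.51 + 2×1.37×√(1+1.2²) = 8.790 m
R = A/P = 8.431/8.790 = 0.9592 m
Q = (1/n)·A·R^(2/3)·S^(1/2) = (1/0.022) × 8.431 × 0.9592^(2/3) × 0.00099^(1/2) = 11.73 m³/s

11.7 m³/s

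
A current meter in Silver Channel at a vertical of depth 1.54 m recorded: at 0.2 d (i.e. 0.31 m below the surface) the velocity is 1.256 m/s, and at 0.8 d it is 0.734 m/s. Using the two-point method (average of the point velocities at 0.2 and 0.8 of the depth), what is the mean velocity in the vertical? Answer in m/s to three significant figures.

0.995 m/s

v̄ = (1.256 + 0.734) / 2 = 0.9950 m/s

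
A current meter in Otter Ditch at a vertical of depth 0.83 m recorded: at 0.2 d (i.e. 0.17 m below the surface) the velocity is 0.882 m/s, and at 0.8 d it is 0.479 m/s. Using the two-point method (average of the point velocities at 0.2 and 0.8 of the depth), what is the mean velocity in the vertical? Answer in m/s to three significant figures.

0.681 m/s

v̄ = (0.882 + 0.479) / 2 = 0.6805 m/s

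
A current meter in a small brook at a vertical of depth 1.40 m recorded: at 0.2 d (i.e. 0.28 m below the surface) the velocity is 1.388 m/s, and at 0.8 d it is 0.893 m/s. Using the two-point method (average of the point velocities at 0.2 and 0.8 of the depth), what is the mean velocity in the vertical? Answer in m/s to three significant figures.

1.14 m/s

v̄ = (1.388 + 0.893) / 2 = 1.141 m/s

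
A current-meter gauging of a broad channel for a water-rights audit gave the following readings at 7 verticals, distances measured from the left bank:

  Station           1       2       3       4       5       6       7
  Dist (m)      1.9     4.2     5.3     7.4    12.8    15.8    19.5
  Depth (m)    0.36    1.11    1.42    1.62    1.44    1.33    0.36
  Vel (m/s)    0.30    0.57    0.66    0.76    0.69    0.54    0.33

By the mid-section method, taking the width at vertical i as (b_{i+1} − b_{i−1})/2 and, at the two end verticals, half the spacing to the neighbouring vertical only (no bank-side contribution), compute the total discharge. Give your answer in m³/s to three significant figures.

14.1 m³/s

w_1 = (4.2 − 1.9)/2 = 1.15 m; q_1 = 0.30 × 0.36 × 1.15 = 0.1242 m³/s
w_2 = (5.3 − 1.9)/2 = 1.7 m; q_2 = 0.57 × 1.11 × 1.7 = 1.076 m³/s
w_3 = (7.4 − 4.2)/2 = 1.6 m; q_3 = 0.66 × 1.42 × 1.6 = 1.500 m³/s
w_4 = (12.8 − 5.3)/2 = 3.75 m; q_4 = 0.76 × 1.62 × 3.75 = 4.617 m³/s
w_5 = (15.8 − 7.4)/2 = 4.2 m; q_5 = 0.69 × 1.44 × 4.2 = 4.173 m³/s
w_6 = (19.5 − 12.8)/2 = 3.35 m; q_6 = 0.54 × 1.33 × 3.35 = 2.406 m³/s
w_7 = (19.5 − 15.8)/2 = 1.85 m; q_7 = 0.33 × 0.36 × 1.85 = 0.2198 m³/s
Q = Σ qᵢ = 14.12 m³/s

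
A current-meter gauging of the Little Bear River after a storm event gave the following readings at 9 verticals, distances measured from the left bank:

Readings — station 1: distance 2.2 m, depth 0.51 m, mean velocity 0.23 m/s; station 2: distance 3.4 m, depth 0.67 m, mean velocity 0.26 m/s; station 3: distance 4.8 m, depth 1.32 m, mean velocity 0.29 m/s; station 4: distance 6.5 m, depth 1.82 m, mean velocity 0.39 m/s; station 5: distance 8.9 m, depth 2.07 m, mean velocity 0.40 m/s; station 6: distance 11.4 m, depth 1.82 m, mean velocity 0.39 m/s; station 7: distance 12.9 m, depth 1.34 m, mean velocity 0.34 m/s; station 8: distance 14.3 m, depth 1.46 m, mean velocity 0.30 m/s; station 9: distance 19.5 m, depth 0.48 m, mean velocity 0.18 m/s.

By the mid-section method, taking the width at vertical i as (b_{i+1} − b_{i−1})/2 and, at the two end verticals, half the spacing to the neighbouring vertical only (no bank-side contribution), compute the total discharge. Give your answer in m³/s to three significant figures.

8.12 m³/s

w_1 = (3.4 − 2.2)/2 = 0.6 m; q_1 = 0.23 × 0.51 × 0.6 = 0.07038 m³/s
w_2 = (4.8 − 2.2)/2 = 1.3 m; q_2 = 0.26 × 0.67 × 1.3 = 0.2265 m³/s
w_3 = (6.5 − 3.4)/2 = 1.55 m; q_3 = 0.29 × 1.32 × 1.55 = 0.5933 m³/s
w_4 = (8.9 − 4.8)/2 = 2.05 m; q_4 = 0.39 × 1.82 × 2.05 = 1.455 m³/s
w_5 = (11.4 − 6.5)/2 = 2.45 m; q_5 = 0.40 × 2.07 × 2.45 = 2.029 m³/s
w_6 = (12.9 − 8.9)/2 = 2 m; q_6 = 0.39 × 1.82 × 2 = 1.420 m³/s
w_7 = (14.3 − 11.4)/2 = 1.45 m; q_7 = 0.34 × 1.34 × 1.45 = 0.6606 m³/s
w_8 = (19.5 − 12.9)/2 = 3.3 m; q_8 = 0.30 × 1.46 × 3.3 = 1.445 m³/s
w_9 = (19.5 − 14.3)/2 = 2.6 m; q_9 = 0.18 × 0.48 × 2.6 = 0.2246 m³/s
Q = Σ qᵢ = 8.124 m³/s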